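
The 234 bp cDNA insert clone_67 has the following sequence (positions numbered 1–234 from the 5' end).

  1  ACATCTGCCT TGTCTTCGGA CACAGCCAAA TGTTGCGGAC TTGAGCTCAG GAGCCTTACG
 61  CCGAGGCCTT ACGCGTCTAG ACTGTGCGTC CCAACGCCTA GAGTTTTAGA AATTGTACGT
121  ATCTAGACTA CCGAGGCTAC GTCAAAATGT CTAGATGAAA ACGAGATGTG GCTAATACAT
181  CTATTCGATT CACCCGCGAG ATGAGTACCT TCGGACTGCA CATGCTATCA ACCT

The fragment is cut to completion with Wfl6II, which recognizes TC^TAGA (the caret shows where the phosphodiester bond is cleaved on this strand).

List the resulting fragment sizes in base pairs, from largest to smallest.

Wfl6II sites (TCTAGA) start at positions 76, 122, 150.
Wfl6II cuts after base 2 of each site, so after positions 77, 123, 151.
Linear molecule, 3 cuts → 4 fragments:
  1–77 → 77 bp
  78–123 → 46 bp
  124–151 → 28 bp
  152–234 → 83 bp
Sorted largest to smallest: 83, 77, 46, 28 bp.

83, 77, 46, 28 bp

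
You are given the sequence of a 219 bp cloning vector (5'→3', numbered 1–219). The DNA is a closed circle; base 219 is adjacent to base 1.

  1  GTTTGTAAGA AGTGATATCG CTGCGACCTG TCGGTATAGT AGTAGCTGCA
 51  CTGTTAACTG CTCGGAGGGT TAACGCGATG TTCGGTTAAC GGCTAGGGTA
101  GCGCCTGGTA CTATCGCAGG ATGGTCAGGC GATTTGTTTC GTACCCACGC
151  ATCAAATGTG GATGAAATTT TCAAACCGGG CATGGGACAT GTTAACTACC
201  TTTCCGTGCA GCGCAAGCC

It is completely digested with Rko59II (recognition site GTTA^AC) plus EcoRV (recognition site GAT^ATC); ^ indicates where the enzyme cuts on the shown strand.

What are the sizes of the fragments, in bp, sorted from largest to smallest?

106, 41, 40, 16, 16 bp

Rko59II sites (GTTAAC) start at positions 53, 69, 85, 191.
Rko59II cuts after base 4 of each site, so after positions 56, 72, 88, 194.
The EcoRV site (GATATC) starts at position 14.
EcoRV cuts after base 3 of each site, so after position 16.
Combined cut positions: 16, 56, 72, 88, 194.
Circular molecule, 5 cuts → 5 fragments:
  17–56 → 40 bp
  57–72 → 16 bp
  73–88 → 16 bp
  89–194 → 106 bp
  195–219 then 1–16 → 25 + 16 = 41 bp
Sorted largest to smallest: 106, 41, 40, 16, 16 bp.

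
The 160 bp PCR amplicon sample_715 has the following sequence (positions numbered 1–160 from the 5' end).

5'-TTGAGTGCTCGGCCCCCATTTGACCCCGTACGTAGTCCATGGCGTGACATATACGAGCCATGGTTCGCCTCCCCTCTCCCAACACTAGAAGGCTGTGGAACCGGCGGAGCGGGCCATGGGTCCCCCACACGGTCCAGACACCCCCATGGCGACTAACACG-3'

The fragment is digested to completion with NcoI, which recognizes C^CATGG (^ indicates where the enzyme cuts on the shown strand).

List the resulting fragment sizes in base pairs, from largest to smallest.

56, 37, 30, 21, 16 bp

NcoI sites (CCATGG) start at positions 37, 58, 114, 144.
NcoI cuts after the first base of each site, so after positions 37, 58, 114, 144.
Linear molecule, 4 cuts → 5 fragments:
  1–37 → 37 bp
  38–58 → 21 bp
  59–114 → 56 bp
  115–144 → 30 bp
  145–160 → 16 bp
Sorted largest to smallest: 56, 37, 30, 21, 16 bp.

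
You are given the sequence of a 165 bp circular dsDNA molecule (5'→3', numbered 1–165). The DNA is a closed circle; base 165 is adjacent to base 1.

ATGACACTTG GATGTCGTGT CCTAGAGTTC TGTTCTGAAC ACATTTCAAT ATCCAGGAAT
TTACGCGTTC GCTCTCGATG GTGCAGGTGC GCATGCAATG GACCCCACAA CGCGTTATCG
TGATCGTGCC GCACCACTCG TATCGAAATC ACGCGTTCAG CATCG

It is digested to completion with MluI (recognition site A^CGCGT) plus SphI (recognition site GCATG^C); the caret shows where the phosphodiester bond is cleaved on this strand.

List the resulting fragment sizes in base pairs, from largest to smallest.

MluI sites (ACGCGT) start at positions 63, 110, 151.
MluI cuts after the first base of each site, so after positions 63, 110, 151.
The SphI site (GCATGC) starts at position 91.
SphI cuts after base 5 of each site (before the last base), so after position 95.
Combined cut positions: 63, 95, 110, 151.
Circular molecule, 4 cuts → 4 fragments:
  64–95 → 32 bp
  96–110 → 15 bp
  111–151 → 41 bp
  152–165 then 1–63 → 14 + 63 = 77 bp
Sorted largest to smallest: 77, 41, 32, 15 bp.

77, 41, 32, 15 bp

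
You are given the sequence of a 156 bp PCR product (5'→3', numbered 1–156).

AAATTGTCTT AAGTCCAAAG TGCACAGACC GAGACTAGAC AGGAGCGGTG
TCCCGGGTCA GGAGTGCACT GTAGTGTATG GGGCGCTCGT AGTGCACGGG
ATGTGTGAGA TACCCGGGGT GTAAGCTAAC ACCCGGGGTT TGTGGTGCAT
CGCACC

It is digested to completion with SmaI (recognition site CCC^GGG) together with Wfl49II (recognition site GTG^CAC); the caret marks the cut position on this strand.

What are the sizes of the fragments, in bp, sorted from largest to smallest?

SmaI sites (CCCGGG) start at positions 52, 113, 132.
SmaI cuts after base 3 of each site, so after positions 54, 115, 134.
Wfl49II sites (GTGCAC) start at positions 20, 64, 92.
Wfl49II cuts after base 3 of each site, so after positions 22, 66, 94.
Combined cut positions: 22, 54, 66, 94, 115, 134.
Linear molecule, 6 cuts → 7 fragments:
  1–22 → 22 bp
  23–54 → 32 bp
  55–66 → 12 bp
  67–94 → 28 bp
  95–115 → 21 bp
  116–134 → 19 bp
  135–156 → 22 bp
Sorted largest to smallest: 32, 28, 22, 22, 21, 19, 12 bp.

32, 28, 22, 22, 21, 19, 12 bp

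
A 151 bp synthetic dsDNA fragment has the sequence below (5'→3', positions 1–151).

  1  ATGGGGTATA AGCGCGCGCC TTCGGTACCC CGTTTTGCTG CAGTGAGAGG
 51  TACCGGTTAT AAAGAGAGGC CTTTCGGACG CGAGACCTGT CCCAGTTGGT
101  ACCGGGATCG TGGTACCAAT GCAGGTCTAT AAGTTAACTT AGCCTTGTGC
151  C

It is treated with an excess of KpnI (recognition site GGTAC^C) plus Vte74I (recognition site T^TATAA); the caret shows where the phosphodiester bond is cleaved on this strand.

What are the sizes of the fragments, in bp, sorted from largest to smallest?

KpnI sites (GGTACC) start at positions 24, 49, 98, 112.
KpnI cuts after base 5 of each site (before the last base), so after positions 28, 53, 102, 116.
The Vte74I site (TTATAA) starts at position 57.
Vte74I cuts after the first base of each site, so after position 57.
Combined cut positions: 28, 53, 57, 102, 116.
Linear molecule, 5 cuts → 6 fragments:
  1–28 → 28 bp
  29–53 → 25 bp
  54–57 → 4 bp
  58–102 → 45 bp
  103–116 → 14 bp
  117–151 → 35 bp
Sorted largest to smallest: 45, 35, 28, 25, 14, 4 bp.

45, 35, 28, 25, 14, 4 bp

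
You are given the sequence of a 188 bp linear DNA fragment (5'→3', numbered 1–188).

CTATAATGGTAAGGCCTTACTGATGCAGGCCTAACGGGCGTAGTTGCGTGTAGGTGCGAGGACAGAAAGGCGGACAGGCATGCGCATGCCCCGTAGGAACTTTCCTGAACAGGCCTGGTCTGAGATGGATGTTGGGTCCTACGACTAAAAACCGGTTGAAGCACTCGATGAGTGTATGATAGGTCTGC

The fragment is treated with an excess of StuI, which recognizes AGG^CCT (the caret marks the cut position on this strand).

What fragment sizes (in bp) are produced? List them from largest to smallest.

StuI sites (AGGCCT) start at positions 12, 27, 111.
StuI cuts after base 3 of each site, so after positions 14, 29, 113.
Linear molecule, 3 cuts → 4 fragments:
  1–14 → 14 bp
  15–29 → 15 bp
  30–113 → 84 bp
  114–188 → 75 bp
Sorted largest to smallest: 84, 75, 15, 14 bp.

84, 75, 15, 14 bp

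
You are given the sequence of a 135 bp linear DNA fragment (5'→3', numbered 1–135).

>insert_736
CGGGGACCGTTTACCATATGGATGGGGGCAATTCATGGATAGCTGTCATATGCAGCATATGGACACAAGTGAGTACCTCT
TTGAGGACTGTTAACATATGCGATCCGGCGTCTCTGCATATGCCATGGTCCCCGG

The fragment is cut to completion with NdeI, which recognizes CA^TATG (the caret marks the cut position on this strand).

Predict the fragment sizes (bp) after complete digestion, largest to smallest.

39, 32, 22, 17, 16, 9 bp

NdeI sites (CATATG) start at positions 15, 47, 56, 95, 117.
NdeI cuts after base 2 of each site, so after positions 16, 48, 57, 96, 118.
Linear molecule, 5 cuts → 6 fragments:
  1–16 → 16 bp
  17–48 → 32 bp
  49–57 → 9 bp
  58–96 → 39 bp
  97–118 → 22 bp
  119–135 → 17 bp
Sorted largest to smallest: 39, 32, 22, 17, 16, 9 bp.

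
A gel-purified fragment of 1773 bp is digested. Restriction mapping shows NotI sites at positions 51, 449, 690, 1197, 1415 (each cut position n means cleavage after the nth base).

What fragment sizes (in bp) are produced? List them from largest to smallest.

Linear molecule, 5 cuts → 6 fragments:
  51 − 0 = 51 bp
  449 − 51 = 398 bp
  690 − 449 = 241 bp
  1197 − 690 = 507 bp
  1415 − 1197 = 218 bp
  1773 − 1415 = 358 bp
Sorted largest to smallest: 507, 398, 358, 241, 218, 51 bp.

507, 398, 358, 241, 218, 51 bp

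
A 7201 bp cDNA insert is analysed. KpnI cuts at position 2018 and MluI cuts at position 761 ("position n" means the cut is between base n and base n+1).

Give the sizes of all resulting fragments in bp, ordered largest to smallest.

5183, 1257, 761 bp

Combined cut positions (sorted): 761, 2018.
Linear molecule, 2 cuts → 3 fragments:
  761 − 0 = 761 bp
  2018 − 761 = 1257 bp
  7201 − 2018 = 5183 bp
Sorted largest to smallest: 5183, 1257, 761 bp.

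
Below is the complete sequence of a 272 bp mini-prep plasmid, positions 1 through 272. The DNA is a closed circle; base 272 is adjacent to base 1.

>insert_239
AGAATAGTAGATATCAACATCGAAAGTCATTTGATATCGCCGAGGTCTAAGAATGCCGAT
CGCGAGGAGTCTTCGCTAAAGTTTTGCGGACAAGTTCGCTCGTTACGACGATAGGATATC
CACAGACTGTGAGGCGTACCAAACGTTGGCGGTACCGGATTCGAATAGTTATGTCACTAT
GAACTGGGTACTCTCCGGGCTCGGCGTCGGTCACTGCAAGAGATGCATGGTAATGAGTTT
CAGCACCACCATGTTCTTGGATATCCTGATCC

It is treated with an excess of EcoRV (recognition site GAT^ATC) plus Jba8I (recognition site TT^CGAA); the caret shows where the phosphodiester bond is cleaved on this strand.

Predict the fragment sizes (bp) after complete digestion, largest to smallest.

101, 82, 44, 23, 22 bp

EcoRV sites (GATATC) start at positions 10, 33, 115, 260.
EcoRV cuts after base 3 of each site, so after positions 12, 35, 117, 262.
The Jba8I site (TTCGAA) starts at position 160.
Jba8I cuts after base 2 of each site, so after position 161.
Combined cut positions: 12, 35, 117, 161, 262.
Circular molecule, 5 cuts → 5 fragments:
  13–35 → 23 bp
  36–117 → 82 bp
  118–161 → 44 bp
  162–262 → 101 bp
  263–272 then 1–12 → 10 + 12 = 22 bp
Sorted largest to smallest: 101, 82, 44, 23, 22 bp.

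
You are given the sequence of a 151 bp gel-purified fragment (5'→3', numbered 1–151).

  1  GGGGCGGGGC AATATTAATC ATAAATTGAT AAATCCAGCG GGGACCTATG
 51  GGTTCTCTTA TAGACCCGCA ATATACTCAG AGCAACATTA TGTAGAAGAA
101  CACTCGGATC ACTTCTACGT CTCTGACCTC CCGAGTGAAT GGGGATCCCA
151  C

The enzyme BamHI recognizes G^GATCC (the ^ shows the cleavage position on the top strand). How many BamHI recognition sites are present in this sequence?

1

GGATCC occurs starting at position 143.
BamHI cuts at 1 site.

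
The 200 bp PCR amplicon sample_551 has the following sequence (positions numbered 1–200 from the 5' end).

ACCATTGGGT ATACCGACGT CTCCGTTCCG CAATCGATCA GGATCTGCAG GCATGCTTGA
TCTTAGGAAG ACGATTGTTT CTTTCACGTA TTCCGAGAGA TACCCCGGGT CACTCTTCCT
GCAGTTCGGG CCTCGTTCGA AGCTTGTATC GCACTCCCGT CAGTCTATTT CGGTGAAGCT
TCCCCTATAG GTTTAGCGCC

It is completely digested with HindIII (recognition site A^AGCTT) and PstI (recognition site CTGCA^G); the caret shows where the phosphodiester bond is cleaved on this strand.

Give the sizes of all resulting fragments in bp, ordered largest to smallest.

74, 49, 36, 24, 17 bp

HindIII sites (AAGCTT) start at positions 140, 176.
HindIII cuts after the first base of each site, so after positions 140, 176.
PstI sites (CTGCAG) start at positions 45, 119.
PstI cuts after base 5 of each site (before the last base), so after positions 49, 123.
Combined cut positions: 49, 123, 140, 176.
Linear molecule, 4 cuts → 5 fragments:
  1–49 → 49 bp
  50–123 → 74 bp
  124–140 → 17 bp
  141–176 → 36 bp
  177–200 → 24 bp
Sorted largest to smallest: 74, 49, 36, 24, 17 bp.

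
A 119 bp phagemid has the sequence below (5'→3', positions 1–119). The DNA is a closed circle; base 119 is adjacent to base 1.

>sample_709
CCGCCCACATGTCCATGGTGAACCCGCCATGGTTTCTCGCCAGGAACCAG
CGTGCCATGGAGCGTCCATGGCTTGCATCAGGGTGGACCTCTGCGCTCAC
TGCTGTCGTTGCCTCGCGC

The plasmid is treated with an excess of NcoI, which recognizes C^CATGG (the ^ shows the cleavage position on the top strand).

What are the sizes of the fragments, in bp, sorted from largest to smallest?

66, 28, 14, 11 bp

NcoI sites (CCATGG) start at positions 13, 27, 55, 66.
NcoI cuts after the first base of each site, so after positions 13, 27, 55, 66.
Circular molecule, 4 cuts → 4 fragments:
  14–27 → 14 bp
  28–55 → 28 bp
  56–66 → 11 bp
  67–119 then 1–13 → 53 + 13 = 66 bp
Sorted largest to smallest: 66, 28, 14, 11 bp.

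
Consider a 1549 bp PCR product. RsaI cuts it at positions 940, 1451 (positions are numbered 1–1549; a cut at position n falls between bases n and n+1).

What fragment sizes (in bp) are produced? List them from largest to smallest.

Linear molecule, 2 cuts → 3 fragments:
  940 − 0 = 940 bp
  1451 − 940 = 511 bp
  1549 − 1451 = 98 bp
Sorted largest to smallest: 940, 511, 98 bp.

940, 511, 98 bp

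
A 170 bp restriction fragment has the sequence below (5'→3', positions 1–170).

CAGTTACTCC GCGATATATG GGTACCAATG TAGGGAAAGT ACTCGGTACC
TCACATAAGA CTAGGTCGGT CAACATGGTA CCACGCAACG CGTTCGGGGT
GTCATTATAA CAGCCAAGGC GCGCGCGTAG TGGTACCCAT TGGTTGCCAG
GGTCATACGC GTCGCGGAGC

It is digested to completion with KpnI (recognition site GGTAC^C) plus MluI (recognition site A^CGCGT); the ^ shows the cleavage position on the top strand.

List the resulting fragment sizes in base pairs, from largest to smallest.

48, 32, 25, 24, 21, 13, 7 bp

KpnI sites (GGTACC) start at positions 21, 45, 77, 132.
KpnI cuts after base 5 of each site (before the last base), so after positions 25, 49, 81, 136.
MluI sites (ACGCGT) start at positions 88, 157.
MluI cuts after the first base of each site, so after positions 88, 157.
Combined cut positions: 25, 49, 81, 88, 136, 157.
Linear molecule, 6 cuts → 7 fragments:
  1–25 → 25 bp
  26–49 → 24 bp
  50–81 → 32 bp
  82–88 → 7 bp
  89–136 → 48 bp
  137–157 → 21 bp
  158–170 → 13 bp
Sorted largest to smallest: 48, 32, 25, 24, 21, 13, 7 bp.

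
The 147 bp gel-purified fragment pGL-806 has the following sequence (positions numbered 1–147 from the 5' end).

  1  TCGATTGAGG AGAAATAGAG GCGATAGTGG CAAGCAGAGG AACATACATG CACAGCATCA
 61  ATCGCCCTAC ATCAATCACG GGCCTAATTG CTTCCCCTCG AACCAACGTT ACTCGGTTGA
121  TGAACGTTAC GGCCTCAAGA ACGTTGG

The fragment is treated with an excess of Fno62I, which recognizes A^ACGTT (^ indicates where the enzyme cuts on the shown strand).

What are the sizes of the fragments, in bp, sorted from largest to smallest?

Fno62I sites (AACGTT) start at positions 105, 123, 140.
Fno62I cuts after the first base of each site, so after positions 105, 123, 140.
Linear molecule, 3 cuts → 4 fragments:
  1–105 → 105 bp
  106–123 → 18 bp
  124–140 → 17 bp
  141–147 → 7 bp
Sorted largest to smallest: 105, 18, 17, 7 bp.

105, 18, 17, 7 bp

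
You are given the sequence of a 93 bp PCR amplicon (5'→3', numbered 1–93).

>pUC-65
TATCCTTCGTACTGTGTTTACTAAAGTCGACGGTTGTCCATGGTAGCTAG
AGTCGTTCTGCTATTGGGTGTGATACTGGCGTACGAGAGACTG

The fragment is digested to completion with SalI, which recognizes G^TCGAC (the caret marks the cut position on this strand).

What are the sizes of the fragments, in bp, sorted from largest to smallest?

The SalI site (GTCGAC) starts at position 26.
SalI cuts after the first base of each site, so after position 26.
Linear molecule, 1 cut → 2 fragments:
  1–26 → 26 bp
  27–93 → 67 bp
Sorted largest to smallest: 67, 26 bp.

67, 26 bp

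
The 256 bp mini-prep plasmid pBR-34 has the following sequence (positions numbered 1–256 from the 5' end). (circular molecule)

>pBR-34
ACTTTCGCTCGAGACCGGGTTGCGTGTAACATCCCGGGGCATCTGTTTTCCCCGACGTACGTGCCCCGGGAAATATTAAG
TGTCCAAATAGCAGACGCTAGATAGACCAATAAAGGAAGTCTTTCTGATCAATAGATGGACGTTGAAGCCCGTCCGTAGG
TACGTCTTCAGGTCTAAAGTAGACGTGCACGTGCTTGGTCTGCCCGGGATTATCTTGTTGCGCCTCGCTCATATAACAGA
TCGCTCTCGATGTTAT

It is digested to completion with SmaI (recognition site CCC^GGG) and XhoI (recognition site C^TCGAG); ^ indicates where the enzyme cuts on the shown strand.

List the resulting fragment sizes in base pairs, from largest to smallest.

138, 59, 32, 27 bp

SmaI sites (CCCGGG) start at positions 33, 65, 203.
SmaI cuts after base 3 of each site, so after positions 35, 67, 205.
The XhoI site (CTCGAG) starts at position 8.
XhoI cuts after the first base of each site, so after position 8.
Combined cut positions: 8, 35, 67, 205.
Circular molecule, 4 cuts → 4 fragments:
  9–35 → 27 bp
  36–67 → 32 bp
  68–205 → 138 bp
  206–256 then 1–8 → 51 + 8 = 59 bp
Sorted largest to smallest: 138, 59, 32, 27 bp.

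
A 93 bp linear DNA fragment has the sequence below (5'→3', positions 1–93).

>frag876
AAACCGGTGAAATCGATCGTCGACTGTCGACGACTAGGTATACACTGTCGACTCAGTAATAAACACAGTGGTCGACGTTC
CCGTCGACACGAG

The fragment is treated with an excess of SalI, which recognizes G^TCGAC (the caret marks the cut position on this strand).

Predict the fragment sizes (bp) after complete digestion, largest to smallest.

SalI sites (GTCGAC) start at positions 19, 26, 47, 71, 83.
SalI cuts after the first base of each site, so after positions 19, 26, 47, 71, 83.
Linear molecule, 5 cuts → 6 fragments:
  1–19 → 19 bp
  20–26 → 7 bp
  27–47 → 21 bp
  48–71 → 24 bp
  72–83 → 12 bp
  84–93 → 10 bp
Sorted largest to smallest: 24, 21, 19, 12, 10, 7 bp.

24, 21, 19, 12, 10, 7 bp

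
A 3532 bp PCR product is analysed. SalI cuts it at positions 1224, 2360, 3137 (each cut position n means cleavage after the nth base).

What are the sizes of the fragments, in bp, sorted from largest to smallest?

1224, 1136, 777, 395 bp

Linear molecule, 3 cuts → 4 fragments:
  1224 − 0 = 1224 bp
  2360 − 1224 = 1136 bp
  3137 − 2360 = 777 bp
  3532 − 3137 = 395 bp
Sorted largest to smallest: 1224, 1136, 777, 395 bp.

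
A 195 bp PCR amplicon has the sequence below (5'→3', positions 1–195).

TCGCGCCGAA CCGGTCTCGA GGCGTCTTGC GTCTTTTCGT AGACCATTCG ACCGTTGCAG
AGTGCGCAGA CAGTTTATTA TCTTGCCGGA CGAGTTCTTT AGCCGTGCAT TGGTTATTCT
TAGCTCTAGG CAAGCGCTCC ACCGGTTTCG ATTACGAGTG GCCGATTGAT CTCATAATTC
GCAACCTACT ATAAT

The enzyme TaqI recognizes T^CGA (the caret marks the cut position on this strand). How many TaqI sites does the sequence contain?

3

TCGA occurs starting at positions 17, 48, 148.
TaqI cuts at 3 sites.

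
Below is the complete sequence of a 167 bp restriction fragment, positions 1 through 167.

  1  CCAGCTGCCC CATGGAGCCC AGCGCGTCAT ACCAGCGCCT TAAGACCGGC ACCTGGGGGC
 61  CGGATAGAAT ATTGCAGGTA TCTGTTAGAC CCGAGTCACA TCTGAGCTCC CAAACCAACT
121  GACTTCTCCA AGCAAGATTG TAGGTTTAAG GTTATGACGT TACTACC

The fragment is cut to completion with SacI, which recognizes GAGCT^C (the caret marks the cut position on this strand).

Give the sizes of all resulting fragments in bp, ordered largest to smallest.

The SacI site (GAGCTC) starts at position 104.
SacI cuts after base 5 of each site (before the last base), so after position 108.
Linear molecule, 1 cut → 2 fragments:
  1–108 → 108 bp
  109–167 → 59 bp
Sorted largest to smallest: 108, 59 bp.

108, 59 bp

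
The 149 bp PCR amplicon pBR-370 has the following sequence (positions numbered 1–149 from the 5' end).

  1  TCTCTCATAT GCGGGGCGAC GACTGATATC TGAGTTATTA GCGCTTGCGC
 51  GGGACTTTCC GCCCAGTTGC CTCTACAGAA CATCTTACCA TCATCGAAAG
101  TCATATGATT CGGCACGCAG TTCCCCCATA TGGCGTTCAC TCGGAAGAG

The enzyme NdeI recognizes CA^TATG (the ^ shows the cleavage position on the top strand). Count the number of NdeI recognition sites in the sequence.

3

CATATG occurs starting at positions 6, 102, 127.
NdeI cuts at 3 sites.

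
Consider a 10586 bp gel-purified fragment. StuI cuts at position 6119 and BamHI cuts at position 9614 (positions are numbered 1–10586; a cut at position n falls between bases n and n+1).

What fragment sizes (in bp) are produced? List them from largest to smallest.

Combined cut positions (sorted): 6119, 9614.
Linear molecule, 2 cuts → 3 fragments:
  6119 − 0 = 6119 bp
  9614 − 6119 = 3495 bp
  10586 − 9614 = 972 bp
Sorted largest to smallest: 6119, 3495, 972 bp.

6119, 3495, 972 bp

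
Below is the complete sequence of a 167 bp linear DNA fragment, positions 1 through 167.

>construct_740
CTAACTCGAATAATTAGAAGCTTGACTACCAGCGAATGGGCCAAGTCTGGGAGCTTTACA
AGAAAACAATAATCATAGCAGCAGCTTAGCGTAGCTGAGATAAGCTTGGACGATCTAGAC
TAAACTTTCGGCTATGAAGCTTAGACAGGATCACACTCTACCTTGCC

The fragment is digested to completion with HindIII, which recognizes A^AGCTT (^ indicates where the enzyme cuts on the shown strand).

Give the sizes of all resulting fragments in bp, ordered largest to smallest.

HindIII sites (AAGCTT) start at positions 18, 102, 137.
HindIII cuts after the first base of each site, so after positions 18, 102, 137.
Linear molecule, 3 cuts → 4 fragments:
  1–18 → 18 bp
  19–102 → 84 bp
  103–137 → 35 bp
  138–167 → 30 bp
Sorted largest to smallest: 84, 35, 30, 18 bp.

84, 35, 30, 18 bp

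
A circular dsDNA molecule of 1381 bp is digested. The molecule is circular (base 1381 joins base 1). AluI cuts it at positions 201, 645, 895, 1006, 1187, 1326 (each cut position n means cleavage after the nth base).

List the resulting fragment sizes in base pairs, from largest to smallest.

444, 256, 250, 181, 139, 111 bp

Circular molecule, 6 cuts → 6 fragments:
  645 − 201 = 444 bp
  895 − 645 = 250 bp
  1006 − 895 = 111 bp
  1187 − 1006 = 181 bp
  1326 − 1187 = 139 bp
  wrap: 1381 − 1326 + 201 = 256 bp
Sorted largest to smallest: 444, 256, 250, 181, 139, 111 bp.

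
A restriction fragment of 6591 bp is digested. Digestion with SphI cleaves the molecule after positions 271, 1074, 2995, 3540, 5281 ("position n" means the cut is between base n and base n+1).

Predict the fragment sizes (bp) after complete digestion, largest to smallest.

Linear molecule, 5 cuts → 6 fragments:
  271 − 0 = 271 bp
  1074 − 271 = 803 bp
  2995 − 1074 = 1921 bp
  3540 − 2995 = 545 bp
  5281 − 3540 = 1741 bp
  6591 − 5281 = 1310 bp
Sorted largest to smallest: 1921, 1741, 1310, 803, 545, 271 bp.

1921, 1741, 1310, 803, 545, 271 bp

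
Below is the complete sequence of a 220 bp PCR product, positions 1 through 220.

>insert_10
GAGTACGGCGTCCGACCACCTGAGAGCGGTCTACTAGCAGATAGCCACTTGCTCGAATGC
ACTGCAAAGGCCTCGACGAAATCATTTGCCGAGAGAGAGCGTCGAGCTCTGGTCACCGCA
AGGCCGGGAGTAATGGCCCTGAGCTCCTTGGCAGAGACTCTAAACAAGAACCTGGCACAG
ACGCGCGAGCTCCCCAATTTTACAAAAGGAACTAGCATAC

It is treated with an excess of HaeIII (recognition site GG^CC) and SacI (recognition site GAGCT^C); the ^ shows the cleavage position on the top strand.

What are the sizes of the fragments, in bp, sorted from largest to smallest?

HaeIII sites (GGCC) start at positions 69, 122, 135.
HaeIII cuts after base 2 of each site, so after positions 70, 123, 136.
SacI sites (GAGCTC) start at positions 104, 141, 187.
SacI cuts after base 5 of each site (before the last base), so after positions 108, 145, 191.
Combined cut positions: 70, 108, 123, 136, 145, 191.
Linear molecule, 6 cuts → 7 fragments:
  1–70 → 70 bp
  71–108 → 38 bp
  109–123 → 15 bp
  124–136 → 13 bp
  137–145 → 9 bp
  146–191 → 46 bp
  192–220 → 29 bp
Sorted largest to smallest: 70, 46, 38, 29, 15, 13, 9 bp.

70, 46, 38, 29, 15, 13, 9 bp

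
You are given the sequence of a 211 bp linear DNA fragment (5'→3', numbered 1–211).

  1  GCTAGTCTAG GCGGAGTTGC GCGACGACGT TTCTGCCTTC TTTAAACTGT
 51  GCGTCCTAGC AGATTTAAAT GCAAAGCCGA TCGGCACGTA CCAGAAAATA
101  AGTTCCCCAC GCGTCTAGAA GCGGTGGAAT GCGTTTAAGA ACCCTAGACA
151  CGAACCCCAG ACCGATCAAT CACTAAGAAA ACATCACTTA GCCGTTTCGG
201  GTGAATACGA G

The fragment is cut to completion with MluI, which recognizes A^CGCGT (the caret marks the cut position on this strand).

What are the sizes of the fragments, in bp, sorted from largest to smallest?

The MluI site (ACGCGT) starts at position 109.
MluI cuts after the first base of each site, so after position 109.
Linear molecule, 1 cut → 2 fragments:
  1–109 → 109 bp
  110–211 → 102 bp
Sorted largest to smallest: 109, 102 bp.

109, 102 bp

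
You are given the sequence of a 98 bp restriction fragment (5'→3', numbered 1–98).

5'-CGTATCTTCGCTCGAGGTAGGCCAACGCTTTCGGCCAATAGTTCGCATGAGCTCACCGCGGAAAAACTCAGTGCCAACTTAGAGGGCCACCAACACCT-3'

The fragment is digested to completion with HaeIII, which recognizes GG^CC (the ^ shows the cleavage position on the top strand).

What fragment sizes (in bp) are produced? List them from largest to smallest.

52, 21, 13, 12 bp

HaeIII sites (GGCC) start at positions 20, 33, 85.
HaeIII cuts after base 2 of each site, so after positions 21, 34, 86.
Linear molecule, 3 cuts → 4 fragments:
  1–21 → 21 bp
  22–34 → 13 bp
  35–86 → 52 bp
  87–98 → 12 bp
Sorted largest to smallest: 52, 21, 13, 12 bp.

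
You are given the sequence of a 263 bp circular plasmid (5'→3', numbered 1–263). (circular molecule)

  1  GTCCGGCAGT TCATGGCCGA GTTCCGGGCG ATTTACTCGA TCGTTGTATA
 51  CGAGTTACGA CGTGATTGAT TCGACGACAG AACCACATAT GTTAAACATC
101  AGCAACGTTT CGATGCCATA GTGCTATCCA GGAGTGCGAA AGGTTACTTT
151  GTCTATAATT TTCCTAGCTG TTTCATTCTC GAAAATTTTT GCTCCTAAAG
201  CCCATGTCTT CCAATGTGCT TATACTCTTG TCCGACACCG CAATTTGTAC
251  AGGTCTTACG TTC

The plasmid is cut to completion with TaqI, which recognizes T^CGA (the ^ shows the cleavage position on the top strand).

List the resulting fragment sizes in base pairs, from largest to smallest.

TaqI sites (TCGA) start at positions 37, 71, 110, 179.
TaqI cuts after the first base of each site, so after positions 37, 71, 110, 179.
Circular molecule, 4 cuts → 4 fragments:
  38–71 → 34 bp
  72–110 → 39 bp
  111–179 → 69 bp
  180–263 then 1–37 → 84 + 37 = 121 bp
Sorted largest to smallest: 121, 69, 39, 34 bp.

121, 69, 39, 34 bp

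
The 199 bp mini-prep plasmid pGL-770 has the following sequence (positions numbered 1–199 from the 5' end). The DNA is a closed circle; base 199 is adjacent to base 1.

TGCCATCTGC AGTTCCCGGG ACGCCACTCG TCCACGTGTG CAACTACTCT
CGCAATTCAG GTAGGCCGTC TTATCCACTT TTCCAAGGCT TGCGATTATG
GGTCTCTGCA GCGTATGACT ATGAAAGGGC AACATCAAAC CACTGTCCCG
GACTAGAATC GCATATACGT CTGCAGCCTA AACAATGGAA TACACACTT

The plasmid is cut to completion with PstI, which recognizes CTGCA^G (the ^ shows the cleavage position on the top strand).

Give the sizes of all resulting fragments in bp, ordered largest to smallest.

99, 65, 35 bp

PstI sites (CTGCAG) start at positions 7, 106, 171.
PstI cuts after base 5 of each site (before the last base), so after positions 11, 110, 175.
Circular molecule, 3 cuts → 3 fragments:
  12–110 → 99 bp
  111–175 → 65 bp
  176–199 then 1–11 → 24 + 11 = 35 bp
Sorted largest to smallest: 99, 65, 35 bp.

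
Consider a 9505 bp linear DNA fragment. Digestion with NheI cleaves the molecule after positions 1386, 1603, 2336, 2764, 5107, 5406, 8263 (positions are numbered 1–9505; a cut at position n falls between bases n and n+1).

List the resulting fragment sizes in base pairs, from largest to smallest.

Linear molecule, 7 cuts → 8 fragments:
  1386 − 0 = 1386 bp
  1603 − 1386 = 217 bp
  2336 − 1603 = 733 bp
  2764 − 2336 = 428 bp
  5107 − 2764 = 2343 bp
  5406 − 5107 = 299 bp
  8263 − 5406 = 2857 bp
  9505 − 8263 = 1242 bp
Sorted largest to smallest: 2857, 2343, 1386, 1242, 733, 428, 299, 217 bp.

2857, 2343, 1386, 1242, 733, 428, 299, 217 bp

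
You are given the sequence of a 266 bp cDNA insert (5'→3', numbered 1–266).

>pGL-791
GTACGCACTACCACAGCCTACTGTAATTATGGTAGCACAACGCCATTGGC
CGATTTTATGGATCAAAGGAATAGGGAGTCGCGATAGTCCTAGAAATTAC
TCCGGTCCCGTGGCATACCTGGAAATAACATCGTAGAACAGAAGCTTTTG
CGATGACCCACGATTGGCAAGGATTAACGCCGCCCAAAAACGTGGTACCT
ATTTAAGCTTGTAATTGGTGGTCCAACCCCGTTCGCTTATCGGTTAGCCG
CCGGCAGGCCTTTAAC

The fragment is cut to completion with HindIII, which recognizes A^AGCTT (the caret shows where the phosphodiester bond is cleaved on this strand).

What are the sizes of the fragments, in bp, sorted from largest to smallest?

HindIII sites (AAGCTT) start at positions 142, 205.
HindIII cuts after the first base of each site, so after positions 142, 205.
Linear molecule, 2 cuts → 3 fragments:
  1–142 → 142 bp
  143–205 → 63 bp
  206–266 → 61 bp
Sorted largest to smallest: 142, 63, 61 bp.

142, 63, 61 bp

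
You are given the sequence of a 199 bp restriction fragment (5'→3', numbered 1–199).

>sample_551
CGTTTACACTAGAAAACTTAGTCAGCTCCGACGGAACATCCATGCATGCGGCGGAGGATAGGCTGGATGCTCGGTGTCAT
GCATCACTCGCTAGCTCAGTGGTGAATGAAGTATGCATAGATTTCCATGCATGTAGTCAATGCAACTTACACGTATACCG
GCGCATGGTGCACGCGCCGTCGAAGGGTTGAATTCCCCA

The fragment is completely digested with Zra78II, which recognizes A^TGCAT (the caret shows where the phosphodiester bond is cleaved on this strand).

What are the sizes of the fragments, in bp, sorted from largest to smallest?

72, 42, 37, 34, 14 bp

Zra78II sites (ATGCAT) start at positions 42, 79, 113, 127.
Zra78II cuts after the first base of each site, so after positions 42, 79, 113, 127.
Linear molecule, 4 cuts → 5 fragments:
  1–42 → 42 bp
  43–79 → 37 bp
  80–113 → 34 bp
  114–127 → 14 bp
  128–199 → 72 bp
Sorted largest to smallest: 72, 42, 37, 34, 14 bp.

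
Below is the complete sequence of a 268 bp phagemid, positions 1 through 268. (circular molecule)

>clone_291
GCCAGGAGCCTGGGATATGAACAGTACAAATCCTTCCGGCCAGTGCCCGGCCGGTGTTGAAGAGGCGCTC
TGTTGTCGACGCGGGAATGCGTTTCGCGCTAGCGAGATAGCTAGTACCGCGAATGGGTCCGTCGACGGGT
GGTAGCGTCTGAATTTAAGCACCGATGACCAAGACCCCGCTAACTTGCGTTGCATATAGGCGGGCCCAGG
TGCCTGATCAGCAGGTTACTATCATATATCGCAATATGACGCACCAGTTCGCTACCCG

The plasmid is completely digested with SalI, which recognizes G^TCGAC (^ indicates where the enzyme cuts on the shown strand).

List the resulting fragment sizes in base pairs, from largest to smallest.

SalI sites (GTCGAC) start at positions 75, 131.
SalI cuts after the first base of each site, so after positions 75, 131.
Circular molecule, 2 cuts → 2 fragments:
  76–131 → 56 bp
  132–268 then 1–75 → 137 + 75 = 212 bp
Sorted largest to smallest: 212, 56 bp.

212, 56 bp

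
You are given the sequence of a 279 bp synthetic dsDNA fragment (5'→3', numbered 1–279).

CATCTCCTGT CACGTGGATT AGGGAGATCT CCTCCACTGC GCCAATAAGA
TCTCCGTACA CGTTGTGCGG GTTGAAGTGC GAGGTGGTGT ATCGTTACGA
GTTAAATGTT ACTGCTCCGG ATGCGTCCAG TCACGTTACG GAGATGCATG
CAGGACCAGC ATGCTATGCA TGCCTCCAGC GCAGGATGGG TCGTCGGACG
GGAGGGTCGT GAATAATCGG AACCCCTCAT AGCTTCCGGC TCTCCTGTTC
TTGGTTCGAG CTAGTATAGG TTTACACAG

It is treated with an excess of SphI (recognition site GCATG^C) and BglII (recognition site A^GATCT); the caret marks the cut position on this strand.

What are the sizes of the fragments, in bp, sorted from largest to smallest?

SphI sites (GCATGC) start at positions 146, 159, 168.
SphI cuts after base 5 of each site (before the last base), so after positions 150, 163, 172.
BglII sites (AGATCT) start at positions 25, 48.
BglII cuts after the first base of each site, so after positions 25, 48.
Combined cut positions: 25, 48, 150, 163, 172.
Linear molecule, 5 cuts → 6 fragments:
  1–25 → 25 bp
  26–48 → 23 bp
  49–150 → 102 bp
  151–163 → 13 bp
  164–172 → 9 bp
  173–279 → 107 bp
Sorted largest to smallest: 107, 102, 25, 23, 13, 9 bp.

107, 102, 25, 23, 13, 9 bp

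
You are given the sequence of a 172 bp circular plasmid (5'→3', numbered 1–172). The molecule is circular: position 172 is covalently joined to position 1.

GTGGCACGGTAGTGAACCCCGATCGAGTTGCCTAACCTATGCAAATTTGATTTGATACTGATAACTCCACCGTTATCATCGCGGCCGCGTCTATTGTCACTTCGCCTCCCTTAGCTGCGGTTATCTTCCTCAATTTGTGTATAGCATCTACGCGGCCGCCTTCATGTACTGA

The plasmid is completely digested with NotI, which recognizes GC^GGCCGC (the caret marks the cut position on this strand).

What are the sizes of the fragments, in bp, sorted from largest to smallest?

101, 71 bp

NotI sites (GCGGCCGC) start at positions 81, 152.
NotI cuts after base 2 of each site, so after positions 82, 153.
Circular molecule, 2 cuts → 2 fragments:
  83–153 → 71 bp
  154–172 then 1–82 → 19 + 82 = 101 bp
Sorted largest to smallest: 101, 71 bp.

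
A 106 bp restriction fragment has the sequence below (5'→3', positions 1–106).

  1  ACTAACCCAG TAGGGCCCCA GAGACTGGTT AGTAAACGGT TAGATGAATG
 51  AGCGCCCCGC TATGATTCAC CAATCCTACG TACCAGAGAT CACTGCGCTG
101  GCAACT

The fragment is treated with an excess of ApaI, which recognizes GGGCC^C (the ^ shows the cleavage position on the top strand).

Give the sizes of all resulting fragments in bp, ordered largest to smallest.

The ApaI site (GGGCCC) starts at position 13.
ApaI cuts after base 5 of each site (before the last base), so after position 17.
Linear molecule, 1 cut → 2 fragments:
  1–17 → 17 bp
  18–106 → 89 bp
Sorted largest to smallest: 89, 17 bp.

89, 17 bp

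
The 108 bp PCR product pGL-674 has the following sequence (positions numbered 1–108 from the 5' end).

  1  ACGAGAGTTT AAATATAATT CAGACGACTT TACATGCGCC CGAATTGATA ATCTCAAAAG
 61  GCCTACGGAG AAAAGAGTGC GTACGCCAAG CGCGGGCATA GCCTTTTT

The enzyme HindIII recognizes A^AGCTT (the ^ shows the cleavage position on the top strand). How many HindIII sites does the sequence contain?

No occurrence of AAGCTT is present in the sequence.
HindIII does not cut: 0 sites.

0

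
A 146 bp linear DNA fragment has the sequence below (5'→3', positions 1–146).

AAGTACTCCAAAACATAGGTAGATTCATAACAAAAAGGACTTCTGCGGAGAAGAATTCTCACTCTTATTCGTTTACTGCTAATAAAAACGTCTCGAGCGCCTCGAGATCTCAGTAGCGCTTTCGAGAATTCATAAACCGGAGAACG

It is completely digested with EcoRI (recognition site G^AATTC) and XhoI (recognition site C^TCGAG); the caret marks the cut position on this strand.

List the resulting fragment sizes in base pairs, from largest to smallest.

EcoRI sites (GAATTC) start at positions 53, 126.
EcoRI cuts after the first base of each site, so after positions 53, 126.
XhoI sites (CTCGAG) start at positions 92, 101.
XhoI cuts after the first base of each site, so after positions 92, 101.
Combined cut positions: 53, 92, 101, 126.
Linear molecule, 4 cuts → 5 fragments:
  1–53 → 53 bp
  54–92 → 39 bp
  93–101 → 9 bp
  102–126 → 25 bp
  127–146 → 20 bp
Sorted largest to smallest: 53, 39, 25, 20, 9 bp.

53, 39, 25, 20, 9 bp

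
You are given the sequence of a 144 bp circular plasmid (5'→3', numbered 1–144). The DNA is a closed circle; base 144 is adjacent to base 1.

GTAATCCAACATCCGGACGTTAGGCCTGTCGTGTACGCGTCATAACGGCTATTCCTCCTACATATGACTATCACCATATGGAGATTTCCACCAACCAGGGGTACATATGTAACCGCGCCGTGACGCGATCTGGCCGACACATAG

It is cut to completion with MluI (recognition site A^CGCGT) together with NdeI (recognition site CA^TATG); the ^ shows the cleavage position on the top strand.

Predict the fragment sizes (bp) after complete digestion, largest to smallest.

The MluI site (ACGCGT) starts at position 35.
MluI cuts after the first base of each site, so after position 35.
NdeI sites (CATATG) start at positions 61, 75, 104.
NdeI cuts after base 2 of each site, so after positions 62, 76, 105.
Combined cut positions: 35, 62, 76, 105.
Circular molecule, 4 cuts → 4 fragments:
  36–62 → 27 bp
  63–76 → 14 bp
  77–105 → 29 bp
  106–144 then 1–35 → 39 + 35 = 74 bp
Sorted largest to smallest: 74, 29, 27, 14 bp.

74, 29, 27, 14 bp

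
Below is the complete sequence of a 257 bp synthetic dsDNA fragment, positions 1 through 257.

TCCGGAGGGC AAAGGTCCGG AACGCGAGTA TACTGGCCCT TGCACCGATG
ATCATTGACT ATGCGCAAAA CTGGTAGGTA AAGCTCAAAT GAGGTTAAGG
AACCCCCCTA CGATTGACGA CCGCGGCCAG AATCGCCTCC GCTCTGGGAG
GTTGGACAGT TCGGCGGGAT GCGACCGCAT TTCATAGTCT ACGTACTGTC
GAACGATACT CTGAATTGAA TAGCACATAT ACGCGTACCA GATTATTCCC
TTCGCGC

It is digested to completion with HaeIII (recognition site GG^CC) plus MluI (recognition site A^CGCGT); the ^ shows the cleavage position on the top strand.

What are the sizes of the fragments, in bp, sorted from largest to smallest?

105, 90, 36, 26 bp

HaeIII sites (GGCC) start at positions 35, 125.
HaeIII cuts after base 2 of each site, so after positions 36, 126.
The MluI site (ACGCGT) starts at position 231.
MluI cuts after the first base of each site, so after position 231.
Combined cut positions: 36, 126, 231.
Linear molecule, 3 cuts → 4 fragments:
  1–36 → 36 bp
  37–126 → 90 bp
  127–231 → 105 bp
  232–257 → 26 bp
Sorted largest to smallest: 105, 90, 36, 26 bp.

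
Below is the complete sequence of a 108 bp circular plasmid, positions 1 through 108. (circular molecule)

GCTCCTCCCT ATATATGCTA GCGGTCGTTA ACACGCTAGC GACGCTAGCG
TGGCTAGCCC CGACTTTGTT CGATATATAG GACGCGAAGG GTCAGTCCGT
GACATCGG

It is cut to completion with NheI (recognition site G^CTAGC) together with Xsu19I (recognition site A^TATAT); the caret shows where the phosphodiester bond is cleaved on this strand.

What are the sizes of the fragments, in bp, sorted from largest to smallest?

46, 20, 18, 9, 9, 6 bp

NheI sites (GCTAGC) start at positions 17, 35, 44, 53.
NheI cuts after the first base of each site, so after positions 17, 35, 44, 53.
Xsu19I sites (ATATAT) start at positions 11, 73.
Xsu19I cuts after the first base of each site, so after positions 11, 73.
Combined cut positions: 11, 17, 35, 44, 53, 73.
Circular molecule, 6 cuts → 6 fragments:
  12–17 → 6 bp
  18–35 → 18 bp
  36–44 → 9 bp
  45–53 → 9 bp
  54–73 → 20 bp
  74–108 then 1–11 → 35 + 11 = 46 bp
Sorted largest to smallest: 46, 20, 18, 9, 9, 6 bp.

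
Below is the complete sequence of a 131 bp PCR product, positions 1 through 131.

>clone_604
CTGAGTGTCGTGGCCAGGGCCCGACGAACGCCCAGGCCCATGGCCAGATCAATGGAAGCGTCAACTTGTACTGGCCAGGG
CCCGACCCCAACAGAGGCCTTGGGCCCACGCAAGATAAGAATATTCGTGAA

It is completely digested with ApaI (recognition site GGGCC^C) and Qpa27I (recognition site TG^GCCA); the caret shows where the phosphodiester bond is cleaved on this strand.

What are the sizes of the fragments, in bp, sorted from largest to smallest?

ApaI sites (GGGCCC) start at positions 17, 78, 102.
ApaI cuts after base 5 of each site (before the last base), so after positions 21, 82, 106.
Qpa27I sites (TGGCCA) start at positions 11, 41, 72.
Qpa27I cuts after base 2 of each site, so after positions 12, 42, 73.
Combined cut positions: 12, 21, 42, 73, 82, 106.
Linear molecule, 6 cuts → 7 fragments:
  1–12 → 12 bp
  13–21 → 9 bp
  22–42 → 21 bp
  43–73 → 31 bp
  74–82 → 9 bp
  83–106 → 24 bp
  107–131 → 25 bp
Sorted largest to smallest: 31, 25, 24, 21, 12, 9, 9 bp.

31, 25, 24, 21, 12, 9, 9 bp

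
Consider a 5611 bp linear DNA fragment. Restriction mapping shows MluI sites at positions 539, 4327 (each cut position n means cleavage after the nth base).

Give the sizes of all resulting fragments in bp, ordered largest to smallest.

Linear molecule, 2 cuts → 3 fragments:
  539 − 0 = 539 bp
  4327 − 539 = 3788 bp
  5611 − 4327 = 1284 bp
Sorted largest to smallest: 3788, 1284, 539 bp.

3788, 1284, 539 bp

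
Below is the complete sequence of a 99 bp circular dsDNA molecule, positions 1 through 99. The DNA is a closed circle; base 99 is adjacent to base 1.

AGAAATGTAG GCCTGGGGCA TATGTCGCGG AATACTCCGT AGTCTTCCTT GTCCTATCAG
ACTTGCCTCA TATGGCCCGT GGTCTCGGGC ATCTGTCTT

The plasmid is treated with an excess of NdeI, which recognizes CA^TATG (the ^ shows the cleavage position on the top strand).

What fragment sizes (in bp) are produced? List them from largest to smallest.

50, 49 bp

NdeI sites (CATATG) start at positions 19, 69.
NdeI cuts after base 2 of each site, so after positions 20, 70.
Circular molecule, 2 cuts → 2 fragments:
  21–70 → 50 bp
  71–99 then 1–20 → 29 + 20 = 49 bp
Sorted largest to smallest: 50, 49 bp.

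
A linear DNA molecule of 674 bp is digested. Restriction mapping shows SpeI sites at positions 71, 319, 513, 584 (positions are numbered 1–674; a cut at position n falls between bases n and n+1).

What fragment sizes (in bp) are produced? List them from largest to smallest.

Linear molecule, 4 cuts → 5 fragments:
  71 − 0 = 71 bp
  319 − 71 = 248 bp
  513 − 319 = 194 bp
  584 − 513 = 71 bp
  674 − 584 = 90 bp
Sorted largest to smallest: 248, 194, 90, 71, 71 bp.

248, 194, 90, 71, 71 bp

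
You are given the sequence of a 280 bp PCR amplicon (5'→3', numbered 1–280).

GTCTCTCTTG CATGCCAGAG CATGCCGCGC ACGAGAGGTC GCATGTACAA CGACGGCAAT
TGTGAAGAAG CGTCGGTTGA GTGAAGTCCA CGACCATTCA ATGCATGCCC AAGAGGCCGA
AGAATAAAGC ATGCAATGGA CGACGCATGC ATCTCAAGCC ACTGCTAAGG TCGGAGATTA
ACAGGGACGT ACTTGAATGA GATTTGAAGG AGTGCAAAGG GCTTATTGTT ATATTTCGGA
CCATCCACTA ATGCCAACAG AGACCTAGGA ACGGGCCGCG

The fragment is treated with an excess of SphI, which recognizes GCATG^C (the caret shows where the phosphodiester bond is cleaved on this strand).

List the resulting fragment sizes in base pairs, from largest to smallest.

SphI sites (GCATGC) start at positions 10, 20, 103, 129, 145.
SphI cuts after base 5 of each site (before the last base), so after positions 14, 24, 107, 133, 149.
Linear molecule, 5 cuts → 6 fragments:
  1–14 → 14 bp
  15–24 → 10 bp
  25–107 → 83 bp
  108–133 → 26 bp
  134–149 → 16 bp
  150–280 → 131 bp
Sorted largest to smallest: 131, 83, 26, 16, 14, 10 bp.

131, 83, 26, 16, 14, 10 bp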